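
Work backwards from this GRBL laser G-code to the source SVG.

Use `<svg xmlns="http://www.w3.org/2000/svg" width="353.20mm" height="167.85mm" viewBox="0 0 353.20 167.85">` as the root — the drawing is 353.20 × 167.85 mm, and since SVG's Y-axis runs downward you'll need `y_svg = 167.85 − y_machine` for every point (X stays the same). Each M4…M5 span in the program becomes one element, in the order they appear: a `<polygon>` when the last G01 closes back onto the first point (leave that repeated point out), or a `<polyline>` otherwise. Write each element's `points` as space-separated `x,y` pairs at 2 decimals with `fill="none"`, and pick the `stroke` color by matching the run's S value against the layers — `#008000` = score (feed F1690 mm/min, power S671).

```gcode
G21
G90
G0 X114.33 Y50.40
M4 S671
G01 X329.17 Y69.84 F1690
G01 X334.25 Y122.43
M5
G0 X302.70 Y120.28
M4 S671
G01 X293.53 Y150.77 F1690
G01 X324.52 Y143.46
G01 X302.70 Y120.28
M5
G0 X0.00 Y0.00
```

<svg xmlns="http://www.w3.org/2000/svg" width="353.20mm" height="167.85mm" viewBox="0 0 353.20 167.85">
  <polyline points="114.33,117.45 329.17,98.01 334.25,45.42" fill="none" stroke="#008000"/>
  <polygon points="302.70,47.57 293.53,17.08 324.52,24.39" fill="none" stroke="#008000"/>
</svg>

y_svg = 167.85 − y_m. Every run uses S671, so all elements get stroke `#008000` (score).

[1] open run; points: 114.33,117.45 329.17,98.01 334.25,45.42

[2] closed run; points: 302.70,47.57 293.53,17.08 324.52,24.39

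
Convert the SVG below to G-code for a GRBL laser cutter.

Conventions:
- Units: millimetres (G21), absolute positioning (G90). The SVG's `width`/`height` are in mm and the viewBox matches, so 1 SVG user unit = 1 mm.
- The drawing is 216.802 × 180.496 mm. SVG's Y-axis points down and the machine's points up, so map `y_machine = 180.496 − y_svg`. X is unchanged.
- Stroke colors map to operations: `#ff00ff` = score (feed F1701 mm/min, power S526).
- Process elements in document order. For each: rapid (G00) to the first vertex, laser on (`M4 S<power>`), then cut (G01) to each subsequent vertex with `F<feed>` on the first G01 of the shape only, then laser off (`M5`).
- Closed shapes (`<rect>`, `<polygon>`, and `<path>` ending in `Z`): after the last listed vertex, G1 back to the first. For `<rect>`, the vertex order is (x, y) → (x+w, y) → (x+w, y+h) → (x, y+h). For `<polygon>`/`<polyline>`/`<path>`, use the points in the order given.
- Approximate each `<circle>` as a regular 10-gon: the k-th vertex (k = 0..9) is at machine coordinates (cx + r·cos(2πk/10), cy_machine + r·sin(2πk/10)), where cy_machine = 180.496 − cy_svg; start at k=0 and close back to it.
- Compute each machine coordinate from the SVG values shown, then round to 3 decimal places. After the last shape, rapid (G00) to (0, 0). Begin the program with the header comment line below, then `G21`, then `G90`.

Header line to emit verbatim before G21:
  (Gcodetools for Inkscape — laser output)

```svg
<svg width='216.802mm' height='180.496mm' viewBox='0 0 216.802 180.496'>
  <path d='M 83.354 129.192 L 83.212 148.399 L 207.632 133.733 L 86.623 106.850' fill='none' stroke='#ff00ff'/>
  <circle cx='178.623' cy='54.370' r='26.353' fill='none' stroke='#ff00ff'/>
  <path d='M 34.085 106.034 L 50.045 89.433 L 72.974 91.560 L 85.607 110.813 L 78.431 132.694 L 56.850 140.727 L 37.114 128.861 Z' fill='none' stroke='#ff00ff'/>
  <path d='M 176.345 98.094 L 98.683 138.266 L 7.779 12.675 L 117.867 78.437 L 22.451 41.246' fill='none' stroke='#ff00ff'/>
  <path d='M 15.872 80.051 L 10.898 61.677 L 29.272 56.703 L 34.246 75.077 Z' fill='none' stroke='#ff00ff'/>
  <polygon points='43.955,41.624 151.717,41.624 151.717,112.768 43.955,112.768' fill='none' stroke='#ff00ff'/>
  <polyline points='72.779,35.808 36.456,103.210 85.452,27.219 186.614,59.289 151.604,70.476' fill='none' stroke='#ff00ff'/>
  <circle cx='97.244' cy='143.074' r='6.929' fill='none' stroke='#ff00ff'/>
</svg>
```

(Gcodetools for Inkscape — laser output)
G21
G90
G00 X83.354 Y51.304
M4 S526
G01 X83.212 Y32.097 F1701
G01 X207.632 Y46.763
G01 X86.623 Y73.646
M5
G00 X204.976 Y126.126
M4 S526
G01 X199.943 Y141.616 F1701
G01 X186.767 Y151.189
G01 X170.479 Y151.189
G01 X157.303 Y141.616
G01 X152.270 Y126.126
G01 X157.303 Y110.636
G01 X170.479 Y101.063
G01 X186.767 Y101.063
G01 X199.943 Y110.636
G01 X204.976 Y126.126
M5
G00 X34.085 Y74.462
M4 S526
G01 X50.045 Y91.063 F1701
G01 X72.974 Y88.936
G01 X85.607 Y69.683
G01 X78.431 Y47.802
G01 X56.850 Y39.769
G01 X37.114 Y51.635
G01 X34.085 Y74.462
M5
G00 X176.345 Y82.402
M4 S526
G01 X98.683 Y42.230 F1701
G01 X7.779 Y167.821
G01 X117.867 Y102.059
G01 X22.451 Y139.250
M5
G00 X15.872 Y100.445
M4 S526
G01 X10.898 Y118.819 F1701
G01 X29.272 Y123.793
G01 X34.246 Y105.419
G01 X15.872 Y100.445
M5
G00 X43.955 Y138.872
M4 S526
G01 X151.717 Y138.872 F1701
G01 X151.717 Y67.728
G01 X43.955 Y67.728
G01 X43.955 Y138.872
M5
G00 X72.779 Y144.688
M4 S526
G01 X36.456 Y77.286 F1701
G01 X85.452 Y153.277
G01 X186.614 Y121.207
G01 X151.604 Y110.020
M5
G00 X104.173 Y37.422
M4 S526
G01 X102.850 Y41.495 F1701
G01 X99.385 Y44.012
G01 X95.103 Y44.012
G01 X91.638 Y41.495
G01 X90.315 Y37.422
G01 X91.638 Y33.349
G01 X95.103 Y30.832
G01 X99.385 Y30.832
G01 X102.850 Y33.349
G01 X104.173 Y37.422
M5
G00 X0.000 Y0.000

1 u = 1 mm; y_m = 180.496 − y.

[1] `<path>` open polyline, #ff00ff→score S526 F1701: (83.354,51.304) → (83.212,32.097) → (207.632,46.763) → (86.623,73.646)

[2] `<circle>` circle, #ff00ff→score S526 F1701: (204.976,126.126) → (199.943,141.616) → (186.767,151.189) → (170.479,151.189) → (157.303,141.616) → (152.270,126.126) → (157.303,110.636) → (170.479,101.063) → (186.767,101.063) → (199.943,110.636) → (204.976,126.126) (closed)

[3] `<path>` regular polygon, #ff00ff→score S526 F1701: (34.085,74.462) → (50.045,91.063) → (72.974,88.936) → (85.607,69.683) → (78.431,47.802) → (56.850,39.769) → (37.114,51.635) → (34.085,74.462) (closed)

[4] `<path>` open polyline, #ff00ff→score S526 F1701: (176.345,82.402) → (98.683,42.230) → (7.779,167.821) → (117.867,102.059) → (22.451,139.250)

[5] `<path>` regular polygon, #ff00ff→score S526 F1701: (15.872,100.445) → (10.898,118.819) → (29.272,123.793) → (34.246,105.419) → (15.872,100.445) (closed)

[6] `<polygon>` rectangle, #ff00ff→score S526 F1701: (43.955,138.872) → (151.717,138.872) → (151.717,67.728) → (43.955,67.728) → (43.955,138.872) (closed)

[7] `<polyline>` open polyline, #ff00ff→score S526 F1701: (72.779,144.688) → (36.456,77.286) → (85.452,153.277) → (186.614,121.207) → (151.604,110.020)

[8] `<circle>` circle, #ff00ff→score S526 F1701: (104.173,37.422) → (102.850,41.495) → (99.385,44.012) → (95.103,44.012) → (91.638,41.495) → (90.315,37.422) → (91.638,33.349) → (95.103,30.832) → (99.385,30.832) → (102.850,33.349) → (104.173,37.422) (closed)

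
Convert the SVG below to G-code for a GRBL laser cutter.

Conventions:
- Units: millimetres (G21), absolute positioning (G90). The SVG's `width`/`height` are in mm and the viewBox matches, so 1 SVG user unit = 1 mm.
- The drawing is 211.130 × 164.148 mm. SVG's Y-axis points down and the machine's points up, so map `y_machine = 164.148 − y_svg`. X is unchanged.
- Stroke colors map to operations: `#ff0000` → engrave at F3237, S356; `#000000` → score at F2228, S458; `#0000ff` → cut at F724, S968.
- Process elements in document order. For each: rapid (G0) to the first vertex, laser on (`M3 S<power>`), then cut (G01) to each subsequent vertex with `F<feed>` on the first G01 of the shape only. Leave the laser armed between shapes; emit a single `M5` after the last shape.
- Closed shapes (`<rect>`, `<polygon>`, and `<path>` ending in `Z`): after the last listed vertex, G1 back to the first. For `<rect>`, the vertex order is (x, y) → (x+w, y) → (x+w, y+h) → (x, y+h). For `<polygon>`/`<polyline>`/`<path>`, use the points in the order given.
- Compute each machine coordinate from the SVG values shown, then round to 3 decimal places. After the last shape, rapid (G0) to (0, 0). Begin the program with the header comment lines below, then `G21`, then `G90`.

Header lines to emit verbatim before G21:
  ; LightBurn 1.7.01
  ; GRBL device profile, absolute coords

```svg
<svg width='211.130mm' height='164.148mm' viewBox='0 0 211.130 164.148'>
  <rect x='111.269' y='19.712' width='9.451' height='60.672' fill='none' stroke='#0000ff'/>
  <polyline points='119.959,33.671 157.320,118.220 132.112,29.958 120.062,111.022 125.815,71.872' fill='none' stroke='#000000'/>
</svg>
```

; LightBurn 1.7.01
; GRBL device profile, absolute coords
G21
G90
G0 X111.269 Y144.436
M3 S968
G01 X120.720 Y144.436 F724
G01 X120.720 Y83.764
G01 X111.269 Y83.764
G01 X111.269 Y144.436
G0 X119.959 Y130.477
M3 S458
G01 X157.320 Y45.928 F2228
G01 X132.112 Y134.190
G01 X120.062 Y53.126
G01 X125.815 Y92.276
M5
G0 X0.000 Y0.000

1 u = 1 mm; y_m = 164.148 − y.

[1] `<rect>` rectangle, #0000ff→cut S968 F724: (111.269,144.436) → (120.720,144.436) → (120.720,83.764) → (111.269,83.764) → (111.269,144.436) (closed)

[2] `<polyline>` open polyline, #000000→score S458 F2228: (119.959,130.477) → (157.320,45.928) → (132.112,134.190) → (120.062,53.126) → (125.815,92.276)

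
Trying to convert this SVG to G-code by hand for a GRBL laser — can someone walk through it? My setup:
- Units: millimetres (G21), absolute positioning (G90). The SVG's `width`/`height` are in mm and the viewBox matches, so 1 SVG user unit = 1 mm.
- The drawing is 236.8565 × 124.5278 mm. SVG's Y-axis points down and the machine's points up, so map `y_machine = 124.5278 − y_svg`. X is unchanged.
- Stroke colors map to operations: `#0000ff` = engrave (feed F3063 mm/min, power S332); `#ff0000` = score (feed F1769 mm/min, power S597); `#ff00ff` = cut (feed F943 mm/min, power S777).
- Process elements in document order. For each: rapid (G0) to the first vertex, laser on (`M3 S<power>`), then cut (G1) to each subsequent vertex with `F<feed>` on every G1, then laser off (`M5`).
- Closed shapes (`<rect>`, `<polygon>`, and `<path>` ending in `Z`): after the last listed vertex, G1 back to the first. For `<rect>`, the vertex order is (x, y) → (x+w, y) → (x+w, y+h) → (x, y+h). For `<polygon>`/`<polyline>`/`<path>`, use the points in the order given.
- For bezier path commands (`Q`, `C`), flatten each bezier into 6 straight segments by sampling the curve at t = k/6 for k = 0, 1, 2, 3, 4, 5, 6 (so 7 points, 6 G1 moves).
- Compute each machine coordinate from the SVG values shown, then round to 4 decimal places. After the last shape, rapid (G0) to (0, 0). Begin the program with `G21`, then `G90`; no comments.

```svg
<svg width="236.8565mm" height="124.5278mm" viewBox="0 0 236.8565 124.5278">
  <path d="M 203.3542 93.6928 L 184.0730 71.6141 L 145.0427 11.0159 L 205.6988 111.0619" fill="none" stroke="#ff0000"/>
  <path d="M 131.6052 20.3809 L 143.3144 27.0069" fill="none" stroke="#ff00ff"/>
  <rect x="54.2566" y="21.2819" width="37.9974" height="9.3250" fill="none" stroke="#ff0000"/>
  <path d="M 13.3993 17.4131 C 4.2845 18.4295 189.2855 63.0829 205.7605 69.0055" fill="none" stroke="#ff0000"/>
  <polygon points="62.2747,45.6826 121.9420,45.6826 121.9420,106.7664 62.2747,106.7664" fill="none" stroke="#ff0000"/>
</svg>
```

Since the viewBox matches the mm dimensions, user units are millimetres directly. The only transform is the Y-flip y_m = 124.5278 − y_svg.

Shape 1 is a open polyline drawn with `<path>`. Its stroke #ff0000 means score at S597, F1769. After flipping Y the toolpath is (203.3542,30.8350) → (184.0730,52.9137) → (145.0427,113.5119) → (205.6988,13.4659).

Shape 2 is a line segment drawn with `<path>`. Its stroke #ff00ff means cut at S777, F943. After flipping Y the toolpath is (131.6052,104.1469) → (143.3144,97.5209).

Shape 3 is a rectangle drawn with `<rect>`. Its stroke #ff0000 means score at S597, F1769. After flipping Y the toolpath is (54.2566,103.2459) → (92.2540,103.2459) → (92.2540,93.9209) → (54.2566,93.9209) → (54.2566,103.2459), returning to the start.

Shape 4 is a cubic bezier drawn with `<path>`. Its stroke #ff0000 means score at S597, F1769. After flipping Y the toolpath is (13.3993,107.1147) → (23.3393,103.3514) → (55.5586,94.6033) → (99.9837,83.1583) → (146.5413,71.3045) → (185.1581,61.3298) → (205.7605,55.5223).

Shape 5 is a rectangle drawn with `<polygon>`. Its stroke #ff0000 means score at S597, F1769. After flipping Y the toolpath is (62.2747,78.8452) → (121.9420,78.8452) → (121.9420,17.7614) → (62.2747,17.7614) → (62.2747,78.8452), returning to the start.

G21
G90
G0 X203.3542 Y30.8350
M3 S597
G1 X184.0730 Y52.9137 F1769
G1 X145.0427 Y113.5119 F1769
G1 X205.6988 Y13.4659 F1769
M5
G0 X131.6052 Y104.1469
M3 S777
G1 X143.3144 Y97.5209 F943
M5
G0 X54.2566 Y103.2459
M3 S597
G1 X92.2540 Y103.2459 F1769
G1 X92.2540 Y93.9209 F1769
G1 X54.2566 Y93.9209 F1769
G1 X54.2566 Y103.2459 F1769
M5
G0 X13.3993 Y107.1147
M3 S597
G1 X23.3393 Y103.3514 F1769
G1 X55.5586 Y94.6033 F1769
G1 X99.9837 Y83.1583 F1769
G1 X146.5413 Y71.3045 F1769
G1 X185.1581 Y61.3298 F1769
G1 X205.7605 Y55.5223 F1769
M5
G0 X62.2747 Y78.8452
M3 S597
G1 X121.9420 Y78.8452 F1769
G1 X121.9420 Y17.7614 F1769
G1 X62.2747 Y17.7614 F1769
G1 X62.2747 Y78.8452 F1769
M5
G0 X0.0000 Y0.0000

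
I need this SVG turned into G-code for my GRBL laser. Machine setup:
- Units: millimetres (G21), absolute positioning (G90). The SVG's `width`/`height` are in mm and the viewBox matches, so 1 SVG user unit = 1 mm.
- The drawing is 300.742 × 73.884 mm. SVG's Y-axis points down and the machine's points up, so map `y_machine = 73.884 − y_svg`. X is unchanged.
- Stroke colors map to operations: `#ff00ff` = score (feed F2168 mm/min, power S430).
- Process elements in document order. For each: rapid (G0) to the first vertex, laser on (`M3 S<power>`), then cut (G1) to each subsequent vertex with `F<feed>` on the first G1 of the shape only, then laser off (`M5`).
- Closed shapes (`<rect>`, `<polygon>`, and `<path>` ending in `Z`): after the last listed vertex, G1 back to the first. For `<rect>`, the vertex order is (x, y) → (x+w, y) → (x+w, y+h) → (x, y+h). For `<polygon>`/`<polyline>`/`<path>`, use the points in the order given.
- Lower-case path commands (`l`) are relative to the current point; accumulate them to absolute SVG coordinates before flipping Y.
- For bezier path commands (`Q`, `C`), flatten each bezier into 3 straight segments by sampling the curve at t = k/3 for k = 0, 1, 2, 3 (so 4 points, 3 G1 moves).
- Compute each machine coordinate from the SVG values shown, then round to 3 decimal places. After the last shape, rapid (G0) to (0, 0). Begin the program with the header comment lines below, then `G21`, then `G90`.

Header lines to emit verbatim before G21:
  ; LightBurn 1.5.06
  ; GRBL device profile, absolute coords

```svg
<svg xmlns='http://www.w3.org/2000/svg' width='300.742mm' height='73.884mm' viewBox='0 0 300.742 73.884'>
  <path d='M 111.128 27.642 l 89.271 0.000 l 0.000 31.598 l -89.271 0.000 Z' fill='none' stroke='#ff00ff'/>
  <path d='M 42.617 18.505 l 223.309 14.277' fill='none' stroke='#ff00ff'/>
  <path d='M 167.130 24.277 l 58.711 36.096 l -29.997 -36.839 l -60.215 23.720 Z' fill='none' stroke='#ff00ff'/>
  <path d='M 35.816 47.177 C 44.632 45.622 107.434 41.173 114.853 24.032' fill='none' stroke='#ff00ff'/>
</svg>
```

1 u = 1 mm; y_m = 73.884 − y.

[1] `<path>` rectangle, #ff00ff→score S430 F2168: (111.128,46.242) → (200.399,46.242) → (200.399,14.644) → (111.128,14.644) → (111.128,46.242) (closed)

[2] `<path>` line segment, #ff00ff→score S430 F2168: (42.617,55.379) → (265.926,41.102)

[3] `<path>` closed polygon, #ff00ff→score S430 F2168: (167.130,49.607) → (225.841,13.511) → (195.844,50.350) → (135.629,26.630) → (167.130,49.607) (closed)

[4] `<path>` cubic bezier, #ff00ff→score S430 F2168: (35.816,26.707) → (58.577,29.590) → (93.024,36.579) → (114.853,49.852)

; LightBurn 1.5.06
; GRBL device profile, absolute coords
G21
G90
G0 X111.128 Y46.242
M3 S430
G1 X200.399 Y46.242 F2168
G1 X200.399 Y14.644
G1 X111.128 Y14.644
G1 X111.128 Y46.242
M5
G0 X42.617 Y55.379
M3 S430
G1 X265.926 Y41.102 F2168
M5
G0 X167.130 Y49.607
M3 S430
G1 X225.841 Y13.511 F2168
G1 X195.844 Y50.350
G1 X135.629 Y26.630
G1 X167.130 Y49.607
M5
G0 X35.816 Y26.707
M3 S430
G1 X58.577 Y29.590 F2168
G1 X93.024 Y36.579
G1 X114.853 Y49.852
M5
G0 X0.000 Y0.000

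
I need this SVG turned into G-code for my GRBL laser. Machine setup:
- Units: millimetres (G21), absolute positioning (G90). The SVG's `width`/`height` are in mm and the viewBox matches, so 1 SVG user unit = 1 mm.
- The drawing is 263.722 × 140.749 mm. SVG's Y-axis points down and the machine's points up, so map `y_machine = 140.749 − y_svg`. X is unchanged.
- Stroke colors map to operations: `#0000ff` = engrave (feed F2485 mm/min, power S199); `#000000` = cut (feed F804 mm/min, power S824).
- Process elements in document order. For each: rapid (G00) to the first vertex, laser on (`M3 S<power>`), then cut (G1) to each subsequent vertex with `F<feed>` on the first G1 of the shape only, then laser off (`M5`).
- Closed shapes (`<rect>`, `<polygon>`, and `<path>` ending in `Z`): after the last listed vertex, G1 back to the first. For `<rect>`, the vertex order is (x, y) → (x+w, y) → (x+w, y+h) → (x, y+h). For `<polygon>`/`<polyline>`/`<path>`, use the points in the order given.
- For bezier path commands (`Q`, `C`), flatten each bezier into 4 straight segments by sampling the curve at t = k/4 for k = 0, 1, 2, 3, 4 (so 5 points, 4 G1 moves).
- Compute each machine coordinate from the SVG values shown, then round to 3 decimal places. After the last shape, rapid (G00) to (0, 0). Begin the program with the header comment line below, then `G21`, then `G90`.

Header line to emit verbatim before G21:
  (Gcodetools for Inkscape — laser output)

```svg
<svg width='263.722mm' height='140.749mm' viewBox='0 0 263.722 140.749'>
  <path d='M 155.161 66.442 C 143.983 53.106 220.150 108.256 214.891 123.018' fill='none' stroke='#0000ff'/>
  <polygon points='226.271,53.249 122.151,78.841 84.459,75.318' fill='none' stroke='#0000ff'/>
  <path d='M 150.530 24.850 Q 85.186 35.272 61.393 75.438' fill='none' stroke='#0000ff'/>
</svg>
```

Since the viewBox matches the mm dimensions, user units are millimetres directly. The only transform is the Y-flip y_m = 140.749 − y_svg.

Shape 1 is a cubic bezier drawn with `<path>`. Its stroke #0000ff means engrave at S199, F2485. After flipping Y the toolpath is (155.161,74.307) → (160.518,73.169) → (182.806,56.556) → (206.205,34.674) → (214.891,17.731).

Shape 2 is a closed polygon drawn with `<polygon>`. Its stroke #0000ff means engrave at S199, F2485. After flipping Y the toolpath is (226.271,87.500) → (122.151,61.908) → (84.459,65.431) → (226.271,87.500), returning to the start.

Shape 3 is a quadratic bezier drawn with `<path>`. Its stroke #0000ff means engrave at S199, F2485. After flipping Y the toolpath is (150.530,115.899) → (120.455,108.829) → (95.574,98.041) → (75.886,83.535) → (61.393,65.311).

(Gcodetools for Inkscape — laser output)
G21
G90
G00 X155.161 Y74.307
M3 S199
G1 X160.518 Y73.169 F2485
G1 X182.806 Y56.556
G1 X206.205 Y34.674
G1 X214.891 Y17.731
M5
G00 X226.271 Y87.500
M3 S199
G1 X122.151 Y61.908 F2485
G1 X84.459 Y65.431
G1 X226.271 Y87.500
M5
G00 X150.530 Y115.899
M3 S199
G1 X120.455 Y108.829 F2485
G1 X95.574 Y98.041
G1 X75.886 Y83.535
G1 X61.393 Y65.311
M5
G00 X0.000 Y0.000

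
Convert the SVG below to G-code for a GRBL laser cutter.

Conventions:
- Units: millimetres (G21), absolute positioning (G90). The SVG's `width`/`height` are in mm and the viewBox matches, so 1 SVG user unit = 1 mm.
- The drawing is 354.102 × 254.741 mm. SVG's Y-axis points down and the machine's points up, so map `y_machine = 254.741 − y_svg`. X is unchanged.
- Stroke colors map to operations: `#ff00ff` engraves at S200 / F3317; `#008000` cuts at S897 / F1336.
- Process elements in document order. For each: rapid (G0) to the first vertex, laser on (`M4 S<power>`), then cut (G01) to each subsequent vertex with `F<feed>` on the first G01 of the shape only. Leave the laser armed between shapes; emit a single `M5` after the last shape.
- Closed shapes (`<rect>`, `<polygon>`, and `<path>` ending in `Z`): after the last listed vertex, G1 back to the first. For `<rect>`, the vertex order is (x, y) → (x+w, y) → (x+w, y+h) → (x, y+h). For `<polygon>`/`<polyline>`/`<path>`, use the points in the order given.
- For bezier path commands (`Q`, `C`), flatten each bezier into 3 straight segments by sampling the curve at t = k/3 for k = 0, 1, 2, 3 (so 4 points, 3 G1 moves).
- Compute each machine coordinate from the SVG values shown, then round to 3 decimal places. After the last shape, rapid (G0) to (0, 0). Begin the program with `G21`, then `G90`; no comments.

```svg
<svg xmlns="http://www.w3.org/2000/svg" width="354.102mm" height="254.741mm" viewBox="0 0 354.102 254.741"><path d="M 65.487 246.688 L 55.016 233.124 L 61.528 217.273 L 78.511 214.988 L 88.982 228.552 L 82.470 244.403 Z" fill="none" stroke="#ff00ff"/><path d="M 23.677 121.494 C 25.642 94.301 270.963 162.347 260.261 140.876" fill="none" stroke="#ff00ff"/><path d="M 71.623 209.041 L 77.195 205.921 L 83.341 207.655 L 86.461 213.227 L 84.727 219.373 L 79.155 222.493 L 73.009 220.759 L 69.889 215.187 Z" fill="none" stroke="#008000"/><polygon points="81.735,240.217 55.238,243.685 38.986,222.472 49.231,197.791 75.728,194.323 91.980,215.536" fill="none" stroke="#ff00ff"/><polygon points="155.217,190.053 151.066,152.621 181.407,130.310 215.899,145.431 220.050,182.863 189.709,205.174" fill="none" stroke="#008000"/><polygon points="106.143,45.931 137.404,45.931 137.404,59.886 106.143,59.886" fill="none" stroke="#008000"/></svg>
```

G21
G90
G0 X65.487 Y8.053
M4 S200
G01 X55.016 Y21.617 F3317
G01 X61.528 Y37.468
G01 X78.511 Y39.753
G01 X88.982 Y26.189
G01 X82.470 Y10.338
G01 X65.487 Y8.053
G0 X23.677 Y133.247
M4 S200
G01 X88.265 Y135.536 F3317
G01 X204.118 Y115.390
G01 X260.261 Y113.865
G0 X71.623 Y45.700
M4 S897
G01 X77.195 Y48.820 F1336
G01 X83.341 Y47.086
G01 X86.461 Y41.514
G01 X84.727 Y35.368
G01 X79.155 Y32.248
G01 X73.009 Y33.982
G01 X69.889 Y39.554
G01 X71.623 Y45.700
G0 X81.735 Y14.524
M4 S200
G01 X55.238 Y11.056 F3317
G01 X38.986 Y32.269
G01 X49.231 Y56.950
G01 X75.728 Y60.418
G01 X91.980 Y39.205
G01 X81.735 Y14.524
G0 X155.217 Y64.688
M4 S897
G01 X151.066 Y102.120 F1336
G01 X181.407 Y124.431
G01 X215.899 Y109.310
G01 X220.050 Y71.878
G01 X189.709 Y49.567
G01 X155.217 Y64.688
G0 X106.143 Y208.810
M4 S897
G01 X137.404 Y208.810 F1336
G01 X137.404 Y194.855
G01 X106.143 Y194.855
G01 X106.143 Y208.810
M5
G0 X0.000 Y0.000

viewBox `0 0 354.102 254.741` with mm width/height → 1 unit = 1 mm. Flip: y_m = 254.741 − y_svg.

**Shape 1** — `<path>` regular polygon, stroke `#ff00ff` → engrave (S200, F3317). Machine vertices: (65.487,8.053) → (55.016,21.617) → (61.528,37.468) → (78.511,39.753) → (88.982,26.189) → (82.470,10.338) → (65.487,8.053). Closed: final G1 returns to the first vertex.

**Shape 2** — `<path>` cubic bezier, stroke `#ff00ff` → engrave (S200, F3317). Control points (SVG): P0=(23.677,121.494), P1=(25.642,94.301), P2=(270.963,162.347), P3=(260.261,140.876); sampled at t=k/3. Machine vertices: (23.677,133.247) → (88.265,135.536) → (204.118,115.390) → (260.261,113.865). Open path.

**Shape 3** — `<path>` regular polygon, stroke `#008000` → cut (S897, F1336). Machine vertices: (71.623,45.700) → (77.195,48.820) → (83.341,47.086) → (86.461,41.514) → (84.727,35.368) → (79.155,32.248) → (73.009,33.982) → (69.889,39.554) → (71.623,45.700). Closed: final G1 returns to the first vertex.

**Shape 4** — `<polygon>` regular polygon, stroke `#ff00ff` → engrave (S200, F3317). Machine vertices: (81.735,14.524) → (55.238,11.056) → (38.986,32.269) → (49.231,56.950) → (75.728,60.418) → (91.980,39.205) → (81.735,14.524). Closed: final G1 returns to the first vertex.

**Shape 5** — `<polygon>` regular polygon, stroke `#008000` → cut (S897, F1336). Machine vertices: (155.217,64.688) → (151.066,102.120) → (181.407,124.431) → (215.899,109.310) → (220.050,71.878) → (189.709,49.567) → (155.217,64.688). Closed: final G1 returns to the first vertex.

**Shape 6** — `<polygon>` rectangle, stroke `#008000` → cut (S897, F1336). Machine vertices: (106.143,208.810) → (137.404,208.810) → (137.404,194.855) → (106.143,194.855) → (106.143,208.810). Closed: final G1 returns to the first vertex.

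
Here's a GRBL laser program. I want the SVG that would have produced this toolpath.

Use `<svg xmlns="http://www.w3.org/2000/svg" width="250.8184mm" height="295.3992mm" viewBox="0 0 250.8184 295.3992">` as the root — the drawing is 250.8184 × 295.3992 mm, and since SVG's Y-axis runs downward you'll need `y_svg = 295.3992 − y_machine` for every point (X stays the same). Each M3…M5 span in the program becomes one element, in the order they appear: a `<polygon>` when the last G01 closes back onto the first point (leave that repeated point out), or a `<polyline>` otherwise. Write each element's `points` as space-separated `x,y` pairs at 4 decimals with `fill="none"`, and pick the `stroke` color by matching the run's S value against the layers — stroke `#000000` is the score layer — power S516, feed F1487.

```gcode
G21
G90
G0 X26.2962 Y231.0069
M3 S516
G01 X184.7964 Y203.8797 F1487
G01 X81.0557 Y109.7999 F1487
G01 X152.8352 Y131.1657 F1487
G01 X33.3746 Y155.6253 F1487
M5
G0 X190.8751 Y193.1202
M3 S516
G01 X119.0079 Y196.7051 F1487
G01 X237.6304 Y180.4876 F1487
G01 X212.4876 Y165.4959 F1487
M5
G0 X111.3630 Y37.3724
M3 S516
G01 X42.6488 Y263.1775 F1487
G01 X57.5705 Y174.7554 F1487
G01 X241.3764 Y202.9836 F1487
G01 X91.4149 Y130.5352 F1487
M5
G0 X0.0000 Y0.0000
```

<svg xmlns="http://www.w3.org/2000/svg" width="250.8184mm" height="295.3992mm" viewBox="0 0 250.8184 295.3992">
  <polyline points="26.2962,64.3923 184.7964,91.5195 81.0557,185.5993 152.8352,164.2335 33.3746,139.7739" fill="none" stroke="#000000"/>
  <polyline points="190.8751,102.2790 119.0079,98.6941 237.6304,114.9116 212.4876,129.9033" fill="none" stroke="#000000"/>
  <polyline points="111.3630,258.0268 42.6488,32.2217 57.5705,120.6438 241.3764,92.4156 91.4149,164.8640" fill="none" stroke="#000000"/>
</svg>

Each laser-on run becomes one SVG element. Flip Y back into SVG space with y_svg = 295.3992 − y_machine. Every run uses S516, so all elements get stroke `#000000` (score).

Run 1: The run is open, so emit a `<polyline>` with points (Y-flipped): 26.2962,64.3923 184.7964,91.5195 81.0557,185.5993 152.8352,164.2335 33.3746,139.7739.

Run 2: The run is open, so emit a `<polyline>` with points (Y-flipped): 190.8751,102.2790 119.0079,98.6941 237.6304,114.9116 212.4876,129.9033.

Run 3: The run is open, so emit a `<polyline>` with points (Y-flipped): 111.3630,258.0268 42.6488,32.2217 57.5705,120.6438 241.3764,92.4156 91.4149,164.8640.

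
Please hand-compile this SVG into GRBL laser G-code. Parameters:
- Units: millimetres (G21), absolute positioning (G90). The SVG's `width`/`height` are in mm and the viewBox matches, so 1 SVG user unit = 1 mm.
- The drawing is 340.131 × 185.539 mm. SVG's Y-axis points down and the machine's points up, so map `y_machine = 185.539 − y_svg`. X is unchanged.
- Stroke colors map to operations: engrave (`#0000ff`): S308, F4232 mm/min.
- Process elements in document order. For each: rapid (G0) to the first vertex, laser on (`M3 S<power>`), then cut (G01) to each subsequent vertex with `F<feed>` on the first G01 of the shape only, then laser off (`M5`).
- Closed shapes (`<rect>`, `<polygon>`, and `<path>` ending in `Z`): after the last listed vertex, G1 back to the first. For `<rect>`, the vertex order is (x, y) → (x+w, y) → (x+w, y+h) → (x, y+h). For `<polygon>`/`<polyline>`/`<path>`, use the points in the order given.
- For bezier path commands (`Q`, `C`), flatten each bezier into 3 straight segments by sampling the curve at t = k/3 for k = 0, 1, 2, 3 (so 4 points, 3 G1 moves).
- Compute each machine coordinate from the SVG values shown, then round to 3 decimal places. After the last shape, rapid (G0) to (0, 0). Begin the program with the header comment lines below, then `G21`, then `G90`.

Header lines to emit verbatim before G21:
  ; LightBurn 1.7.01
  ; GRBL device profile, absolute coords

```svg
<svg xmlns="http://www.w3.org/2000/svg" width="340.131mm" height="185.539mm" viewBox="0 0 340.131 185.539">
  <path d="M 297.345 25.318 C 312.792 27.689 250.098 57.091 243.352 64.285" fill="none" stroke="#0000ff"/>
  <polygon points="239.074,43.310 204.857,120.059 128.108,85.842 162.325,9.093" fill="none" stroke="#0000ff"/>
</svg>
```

Since the viewBox matches the mm dimensions, user units are millimetres directly. The only transform is the Y-flip y_m = 185.539 − y_svg.

Shape 1 is a cubic bezier drawn with `<path>`. Its stroke #0000ff means engrave at S308, F4232. After flipping Y the toolpath is (297.345,160.221) → (291.711,150.663) → (263.781,134.027) → (243.352,121.254).

Shape 2 is a regular polygon drawn with `<polygon>`. Its stroke #0000ff means engrave at S308, F4232. After flipping Y the toolpath is (239.074,142.229) → (204.857,65.480) → (128.108,99.697) → (162.325,176.446) → (239.074,142.229), returning to the start.

; LightBurn 1.7.01
; GRBL device profile, absolute coords
G21
G90
G0 X297.345 Y160.221
M3 S308
G01 X291.711 Y150.663 F4232
G01 X263.781 Y134.027
G01 X243.352 Y121.254
M5
G0 X239.074 Y142.229
M3 S308
G01 X204.857 Y65.480 F4232
G01 X128.108 Y99.697
G01 X162.325 Y176.446
G01 X239.074 Y142.229
M5
G0 X0.000 Y0.000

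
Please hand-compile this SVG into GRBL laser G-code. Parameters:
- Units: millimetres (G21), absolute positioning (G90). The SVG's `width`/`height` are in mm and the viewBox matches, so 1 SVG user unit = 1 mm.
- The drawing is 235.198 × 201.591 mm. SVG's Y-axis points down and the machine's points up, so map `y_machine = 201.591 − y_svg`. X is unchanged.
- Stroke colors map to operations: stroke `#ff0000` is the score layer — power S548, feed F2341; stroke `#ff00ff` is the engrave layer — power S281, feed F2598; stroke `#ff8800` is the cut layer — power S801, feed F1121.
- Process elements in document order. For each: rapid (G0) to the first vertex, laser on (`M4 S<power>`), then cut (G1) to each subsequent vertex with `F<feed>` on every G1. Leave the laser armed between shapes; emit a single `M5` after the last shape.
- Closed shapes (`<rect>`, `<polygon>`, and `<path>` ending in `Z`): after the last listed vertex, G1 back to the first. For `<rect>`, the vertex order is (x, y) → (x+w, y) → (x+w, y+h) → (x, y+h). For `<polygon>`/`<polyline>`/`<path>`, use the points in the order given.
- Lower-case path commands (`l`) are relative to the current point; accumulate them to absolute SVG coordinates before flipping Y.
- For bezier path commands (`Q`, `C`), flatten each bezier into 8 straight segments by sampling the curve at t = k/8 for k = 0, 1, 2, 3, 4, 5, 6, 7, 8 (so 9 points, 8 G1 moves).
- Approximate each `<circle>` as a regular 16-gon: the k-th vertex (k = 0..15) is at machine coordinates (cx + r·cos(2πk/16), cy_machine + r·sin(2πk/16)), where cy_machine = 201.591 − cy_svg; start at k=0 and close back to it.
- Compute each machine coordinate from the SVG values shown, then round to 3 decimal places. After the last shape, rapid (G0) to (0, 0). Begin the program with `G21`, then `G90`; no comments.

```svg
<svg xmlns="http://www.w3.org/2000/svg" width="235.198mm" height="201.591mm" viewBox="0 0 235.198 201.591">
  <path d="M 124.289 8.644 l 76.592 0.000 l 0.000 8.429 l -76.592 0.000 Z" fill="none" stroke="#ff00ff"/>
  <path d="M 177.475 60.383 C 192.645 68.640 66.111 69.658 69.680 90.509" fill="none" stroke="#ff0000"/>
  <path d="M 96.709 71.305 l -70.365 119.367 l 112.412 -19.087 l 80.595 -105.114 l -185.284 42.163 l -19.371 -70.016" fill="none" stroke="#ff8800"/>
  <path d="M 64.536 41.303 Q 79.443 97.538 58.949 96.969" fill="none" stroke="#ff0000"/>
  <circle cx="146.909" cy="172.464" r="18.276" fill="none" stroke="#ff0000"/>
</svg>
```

1 u = 1 mm; y_m = 201.591 − y.

[1] `<path>` rectangle, #ff00ff→engrave S281 F2598: (124.289,192.947) → (200.881,192.947) → (200.881,184.518) → (124.289,184.518) → (124.289,192.947) (closed)

[2] `<path>` cubic bezier, #ff0000→score S548 F2341: (177.475,141.208) → (177.052,138.398) → (166.530,135.950) → (149.093,133.545) → (127.928,130.868) → (106.219,127.600) → (87.151,123.425) → (73.909,118.024) → (69.680,111.082)

[3] `<path>` open polyline, #ff8800→cut S801 F1121: (96.709,130.286) → (26.344,10.919) → (138.756,30.006) → (219.351,135.120) → (34.067,92.957) → (14.696,162.973)

[4] `<path>` quadratic bezier, #ff0000→score S548 F2341: (64.536,160.288) → (67.710,147.117) → (69.777,135.721) → (70.738,126.100) → (70.593,118.254) → (69.341,112.183) → (66.983,107.888) → (63.519,105.367) → (58.949,104.622)

[5] `<circle>` circle, #ff0000→score S548 F2341: (165.185,29.127) → (163.794,36.121) → (159.832,42.050) → (153.903,46.012) → (146.909,47.403) → (139.915,46.012) → (133.986,42.050) → (130.024,36.121) → (128.633,29.127) → (130.024,22.133) → (133.986,16.204) → (139.915,12.242) → (146.909,10.851) → (153.903,12.242) → (159.832,16.204) → (163.794,22.133) → (165.185,29.127) (closed)

G21
G90
G0 X124.289 Y192.947
M4 S281
G1 X200.881 Y192.947 F2598
G1 X200.881 Y184.518 F2598
G1 X124.289 Y184.518 F2598
G1 X124.289 Y192.947 F2598
G0 X177.475 Y141.208
M4 S548
G1 X177.052 Y138.398 F2341
G1 X166.530 Y135.950 F2341
G1 X149.093 Y133.545 F2341
G1 X127.928 Y130.868 F2341
G1 X106.219 Y127.600 F2341
G1 X87.151 Y123.425 F2341
G1 X73.909 Y118.024 F2341
G1 X69.680 Y111.082 F2341
G0 X96.709 Y130.286
M4 S801
G1 X26.344 Y10.919 F1121
G1 X138.756 Y30.006 F1121
G1 X219.351 Y135.120 F1121
G1 X34.067 Y92.957 F1121
G1 X14.696 Y162.973 F1121
G0 X64.536 Y160.288
M4 S548
G1 X67.710 Y147.117 F2341
G1 X69.777 Y135.721 F2341
G1 X70.738 Y126.100 F2341
G1 X70.593 Y118.254 F2341
G1 X69.341 Y112.183 F2341
G1 X66.983 Y107.888 F2341
G1 X63.519 Y105.367 F2341
G1 X58.949 Y104.622 F2341
G0 X165.185 Y29.127
M4 S548
G1 X163.794 Y36.121 F2341
G1 X159.832 Y42.050 F2341
G1 X153.903 Y46.012 F2341
G1 X146.909 Y47.403 F2341
G1 X139.915 Y46.012 F2341
G1 X133.986 Y42.050 F2341
G1 X130.024 Y36.121 F2341
G1 X128.633 Y29.127 F2341
G1 X130.024 Y22.133 F2341
G1 X133.986 Y16.204 F2341
G1 X139.915 Y12.242 F2341
G1 X146.909 Y10.851 F2341
G1 X153.903 Y12.242 F2341
G1 X159.832 Y16.204 F2341
G1 X163.794 Y22.133 F2341
G1 X165.185 Y29.127 F2341
M5
G0 X0.000 Y0.000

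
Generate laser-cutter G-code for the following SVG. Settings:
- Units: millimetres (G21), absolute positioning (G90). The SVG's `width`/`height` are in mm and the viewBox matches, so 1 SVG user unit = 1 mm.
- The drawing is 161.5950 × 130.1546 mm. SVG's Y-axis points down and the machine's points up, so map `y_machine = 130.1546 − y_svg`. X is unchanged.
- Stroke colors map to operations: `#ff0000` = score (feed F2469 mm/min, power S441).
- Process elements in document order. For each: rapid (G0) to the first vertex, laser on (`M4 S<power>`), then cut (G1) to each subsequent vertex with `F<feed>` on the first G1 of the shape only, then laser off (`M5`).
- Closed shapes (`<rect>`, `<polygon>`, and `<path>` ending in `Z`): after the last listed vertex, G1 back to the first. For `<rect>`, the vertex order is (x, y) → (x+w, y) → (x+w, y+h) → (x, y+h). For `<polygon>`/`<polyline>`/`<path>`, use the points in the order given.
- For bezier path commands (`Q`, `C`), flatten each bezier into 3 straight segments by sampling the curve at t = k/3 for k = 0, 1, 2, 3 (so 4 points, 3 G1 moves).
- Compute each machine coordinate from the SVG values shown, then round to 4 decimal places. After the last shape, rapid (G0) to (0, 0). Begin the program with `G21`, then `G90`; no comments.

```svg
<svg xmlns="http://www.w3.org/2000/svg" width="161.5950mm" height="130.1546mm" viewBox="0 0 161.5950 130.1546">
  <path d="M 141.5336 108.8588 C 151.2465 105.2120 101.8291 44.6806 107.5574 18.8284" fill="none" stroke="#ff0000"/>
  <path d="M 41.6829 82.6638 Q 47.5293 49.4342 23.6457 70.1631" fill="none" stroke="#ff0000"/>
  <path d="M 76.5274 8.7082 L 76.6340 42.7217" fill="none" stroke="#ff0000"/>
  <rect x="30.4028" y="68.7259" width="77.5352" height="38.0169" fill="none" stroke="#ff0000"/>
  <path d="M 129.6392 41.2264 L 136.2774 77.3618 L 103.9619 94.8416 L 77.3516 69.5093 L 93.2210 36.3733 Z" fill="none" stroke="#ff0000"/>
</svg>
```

viewBox `0 0 161.5950 130.1546` with mm width/height → 1 unit = 1 mm. Flip: y_m = 130.1546 − y_svg.

**Shape 1** — `<path>` cubic bezier, stroke `#ff0000` → score (S441, F2469). Control points (SVG): P0=(141.5336,108.8588), P1=(151.2465,105.2120), P2=(101.8291,44.6806), P3=(107.5574,18.8284); sampled at t=k/3. Machine vertices: (141.5336,21.2958) → (135.7688,40.5129) → (115.9786,77.3055) → (107.5574,111.3262). Open path.

**Shape 2** — `<path>` quadratic bezier, stroke `#ff0000` → score (S441, F2469). Control points (SVG): P0=(41.6829,82.6638), P1=(47.5293,49.4342), P2=(23.6457,70.1631); sampled at t=k/3. Machine vertices: (41.6829,47.4908) → (42.2772,63.6485) → (36.2648,67.8154) → (23.6457,59.9915). Open path.

**Shape 3** — `<path>` line segment, stroke `#ff0000` → score (S441, F2469). Machine vertices: (76.5274,121.4464) → (76.6340,87.4329). Open path.

**Shape 4** — `<rect>` rectangle, stroke `#ff0000` → score (S441, F2469). Machine vertices: (30.4028,61.4287) → (107.9380,61.4287) → (107.9380,23.4118) → (30.4028,23.4118) → (30.4028,61.4287). Closed: final G1 returns to the first vertex.

**Shape 5** — `<path>` regular polygon, stroke `#ff0000` → score (S441, F2469). Machine vertices: (129.6392,88.9282) → (136.2774,52.7928) → (103.9619,35.3130) → (77.3516,60.6453) → (93.2210,93.7813) → (129.6392,88.9282). Closed: final G1 returns to the first vertex.

G21
G90
G0 X141.5336 Y21.2958
M4 S441
G1 X135.7688 Y40.5129 F2469
G1 X115.9786 Y77.3055
G1 X107.5574 Y111.3262
M5
G0 X41.6829 Y47.4908
M4 S441
G1 X42.2772 Y63.6485 F2469
G1 X36.2648 Y67.8154
G1 X23.6457 Y59.9915
M5
G0 X76.5274 Y121.4464
M4 S441
G1 X76.6340 Y87.4329 F2469
M5
G0 X30.4028 Y61.4287
M4 S441
G1 X107.9380 Y61.4287 F2469
G1 X107.9380 Y23.4118
G1 X30.4028 Y23.4118
G1 X30.4028 Y61.4287
M5
G0 X129.6392 Y88.9282
M4 S441
G1 X136.2774 Y52.7928 F2469
G1 X103.9619 Y35.3130
G1 X77.3516 Y60.6453
G1 X93.2210 Y93.7813
G1 X129.6392 Y88.9282
M5
G0 X0.0000 Y0.0000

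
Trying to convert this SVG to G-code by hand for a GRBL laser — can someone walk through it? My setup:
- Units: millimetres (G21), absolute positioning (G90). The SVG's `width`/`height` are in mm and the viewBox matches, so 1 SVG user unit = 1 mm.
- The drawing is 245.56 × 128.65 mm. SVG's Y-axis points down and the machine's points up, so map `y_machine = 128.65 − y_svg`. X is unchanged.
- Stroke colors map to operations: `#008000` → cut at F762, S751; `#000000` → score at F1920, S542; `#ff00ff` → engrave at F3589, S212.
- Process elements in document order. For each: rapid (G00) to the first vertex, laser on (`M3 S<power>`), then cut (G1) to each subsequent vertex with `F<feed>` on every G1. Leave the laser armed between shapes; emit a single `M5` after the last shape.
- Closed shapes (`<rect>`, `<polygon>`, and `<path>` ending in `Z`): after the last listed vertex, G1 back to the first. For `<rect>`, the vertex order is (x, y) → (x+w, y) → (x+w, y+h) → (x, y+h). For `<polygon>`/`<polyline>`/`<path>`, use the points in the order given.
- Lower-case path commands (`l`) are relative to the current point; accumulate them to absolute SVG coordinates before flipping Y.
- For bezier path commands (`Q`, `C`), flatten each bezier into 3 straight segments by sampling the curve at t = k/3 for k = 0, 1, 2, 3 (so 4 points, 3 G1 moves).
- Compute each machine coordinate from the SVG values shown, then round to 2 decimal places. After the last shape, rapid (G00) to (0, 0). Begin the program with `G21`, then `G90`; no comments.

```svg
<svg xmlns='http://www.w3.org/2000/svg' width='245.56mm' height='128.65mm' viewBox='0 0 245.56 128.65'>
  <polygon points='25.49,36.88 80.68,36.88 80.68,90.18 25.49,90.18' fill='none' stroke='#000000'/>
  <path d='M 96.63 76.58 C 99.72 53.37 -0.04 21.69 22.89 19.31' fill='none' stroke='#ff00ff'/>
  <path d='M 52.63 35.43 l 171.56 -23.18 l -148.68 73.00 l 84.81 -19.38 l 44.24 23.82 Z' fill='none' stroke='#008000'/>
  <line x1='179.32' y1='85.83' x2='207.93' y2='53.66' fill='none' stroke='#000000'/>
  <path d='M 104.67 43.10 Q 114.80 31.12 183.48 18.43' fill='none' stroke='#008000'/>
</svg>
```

1 u = 1 mm; y_m = 128.65 − y.

[1] `<polygon>` rectangle, #000000→score S542 F1920: (25.49,91.77) → (80.68,91.77) → (80.68,38.47) → (25.49,38.47) → (25.49,91.77) (closed)

[2] `<path>` cubic bezier, #ff00ff→engrave S212 F3589: (96.63,52.07) → (73.79,76.70) → (32.50,98.59) → (22.89,109.34)

[3] `<path>` closed polygon, #008000→cut S751 F762: (52.63,93.22) → (224.19,116.40) → (75.51,43.40) → (160.32,62.78) → (204.56,38.96) → (52.63,93.22) (closed)

[4] `<line>` line segment, #000000→score S542 F1920: (179.32,42.82) → (207.93,74.99)

[5] `<path>` quadratic bezier, #008000→cut S751 F762: (104.67,85.55) → (117.93,93.62) → (144.20,101.84) → (183.48,110.22)

G21
G90
G00 X25.49 Y91.77
M3 S542
G1 X80.68 Y91.77 F1920
G1 X80.68 Y38.47 F1920
G1 X25.49 Y38.47 F1920
G1 X25.49 Y91.77 F1920
G00 X96.63 Y52.07
M3 S212
G1 X73.79 Y76.70 F3589
G1 X32.50 Y98.59 F3589
G1 X22.89 Y109.34 F3589
G00 X52.63 Y93.22
M3 S751
G1 X224.19 Y116.40 F762
G1 X75.51 Y43.40 F762
G1 X160.32 Y62.78 F762
G1 X204.56 Y38.96 F762
G1 X52.63 Y93.22 F762
G00 X179.32 Y42.82
M3 S542
G1 X207.93 Y74.99 F1920
G00 X104.67 Y85.55
M3 S751
G1 X117.93 Y93.62 F762
G1 X144.20 Y101.84 F762
G1 X183.48 Y110.22 F762
M5
G00 X0.00 Y0.00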